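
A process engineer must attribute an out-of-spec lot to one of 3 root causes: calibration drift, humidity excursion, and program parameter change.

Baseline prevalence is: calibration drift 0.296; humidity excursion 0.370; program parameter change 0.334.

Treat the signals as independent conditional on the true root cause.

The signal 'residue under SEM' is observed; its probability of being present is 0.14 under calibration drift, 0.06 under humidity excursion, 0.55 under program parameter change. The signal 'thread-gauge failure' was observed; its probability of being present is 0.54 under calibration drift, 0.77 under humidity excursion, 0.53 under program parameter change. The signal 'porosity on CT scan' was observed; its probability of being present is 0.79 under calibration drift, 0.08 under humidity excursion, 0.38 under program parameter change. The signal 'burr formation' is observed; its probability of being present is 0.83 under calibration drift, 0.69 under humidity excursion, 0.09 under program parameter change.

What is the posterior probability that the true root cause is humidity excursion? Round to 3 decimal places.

0.050

For each hypothesis, the unnormalized posterior weight is prior × product of the signal likelihoods:
  calibration drift: 0.296 × 0.14 × 0.54 × 0.79 × 0.83 = 0.014673
  humidity excursion: 0.370 × 0.06 × 0.77 × 0.08 × 0.69 = 0.00094359
  program parameter change: 0.334 × 0.55 × 0.53 × 0.38 × 0.09 = 0.0033297
Normalizing constant Z = 0.014673 + 0.00094359 + 0.0033297 = 0.018946.
P(humidity excursion | evidence) = 0.00094359 / 0.018946 ≈ 0.050.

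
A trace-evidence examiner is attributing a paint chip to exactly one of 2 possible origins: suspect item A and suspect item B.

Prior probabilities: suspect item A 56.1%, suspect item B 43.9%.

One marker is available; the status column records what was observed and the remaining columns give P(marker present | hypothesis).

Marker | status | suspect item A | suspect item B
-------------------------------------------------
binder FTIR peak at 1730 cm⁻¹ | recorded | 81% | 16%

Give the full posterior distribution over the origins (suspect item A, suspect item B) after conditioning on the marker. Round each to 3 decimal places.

For each hypothesis, the unnormalized posterior weight is prior × likelihood:
  suspect item A: 0.561 × 0.81 = 0.45441
  suspect item B: 0.439 × 0.16 = 0.07024
Normalizing constant Z = 0.45441 + 0.07024 = 0.52465.
P(suspect item A | evidence) = 0.45441 / 0.52465 ≈ 0.866
P(suspect item B | evidence) = 0.07024 / 0.52465 ≈ 0.134

0.866, 0.134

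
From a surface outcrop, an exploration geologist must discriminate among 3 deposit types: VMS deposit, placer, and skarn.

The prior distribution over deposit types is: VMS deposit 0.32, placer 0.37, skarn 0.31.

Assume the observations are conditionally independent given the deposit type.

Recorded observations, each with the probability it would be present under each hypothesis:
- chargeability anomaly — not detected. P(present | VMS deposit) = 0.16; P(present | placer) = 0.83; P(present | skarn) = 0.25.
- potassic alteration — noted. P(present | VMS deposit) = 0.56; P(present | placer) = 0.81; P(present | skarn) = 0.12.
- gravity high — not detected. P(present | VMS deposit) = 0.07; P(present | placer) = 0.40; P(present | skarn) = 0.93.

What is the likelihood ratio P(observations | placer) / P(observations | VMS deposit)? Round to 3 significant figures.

0.189

Joint likelihood of the evidence pattern under each hypothesis (using 1 − P(present | H) for each absent observation):
  placer: (1 − 0.83) × 0.81 × (1 − 0.40) = 0.08262
  VMS deposit: (1 − 0.16) × 0.56 × (1 − 0.07) = 0.43747
Bayes factor = 0.08262 / 0.43747 ≈ 0.189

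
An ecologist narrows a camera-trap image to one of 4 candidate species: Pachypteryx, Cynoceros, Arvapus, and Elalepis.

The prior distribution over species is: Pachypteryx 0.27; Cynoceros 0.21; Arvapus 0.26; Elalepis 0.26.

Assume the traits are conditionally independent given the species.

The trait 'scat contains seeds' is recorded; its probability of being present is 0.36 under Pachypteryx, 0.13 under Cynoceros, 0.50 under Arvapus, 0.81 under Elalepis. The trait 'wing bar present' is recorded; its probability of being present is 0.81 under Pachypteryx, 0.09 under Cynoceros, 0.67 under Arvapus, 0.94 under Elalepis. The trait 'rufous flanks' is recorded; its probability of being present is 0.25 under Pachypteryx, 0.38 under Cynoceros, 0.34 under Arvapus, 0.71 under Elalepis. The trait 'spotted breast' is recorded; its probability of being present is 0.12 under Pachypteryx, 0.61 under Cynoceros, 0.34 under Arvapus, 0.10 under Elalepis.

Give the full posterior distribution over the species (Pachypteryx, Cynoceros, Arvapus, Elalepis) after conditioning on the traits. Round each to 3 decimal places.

Multiply each prior by the joint likelihood of the trait pattern:
  Pachypteryx: 0.27 × 0.36 × 0.81 × 0.25 × 0.12 = 0.002362
  Cynoceros: 0.21 × 0.13 × 0.09 × 0.38 × 0.61 = 0.00056953
  Arvapus: 0.26 × 0.50 × 0.67 × 0.34 × 0.34 = 0.010069
  Elalepis: 0.26 × 0.81 × 0.94 × 0.71 × 0.10 = 0.014055
Normalizing constant Z = 0.002362 + 0.00056953 + 0.010069 + 0.014055 = 0.027056.
P(Pachypteryx | evidence) = 0.002362 / 0.027056 ≈ 0.087
P(Cynoceros | evidence) = 0.00056953 / 0.027056 ≈ 0.021
P(Arvapus | evidence) = 0.010069 / 0.027056 ≈ 0.372
P(Elalepis | evidence) = 0.014055 / 0.027056 ≈ 0.520

0.087, 0.021, 0.372, 0.520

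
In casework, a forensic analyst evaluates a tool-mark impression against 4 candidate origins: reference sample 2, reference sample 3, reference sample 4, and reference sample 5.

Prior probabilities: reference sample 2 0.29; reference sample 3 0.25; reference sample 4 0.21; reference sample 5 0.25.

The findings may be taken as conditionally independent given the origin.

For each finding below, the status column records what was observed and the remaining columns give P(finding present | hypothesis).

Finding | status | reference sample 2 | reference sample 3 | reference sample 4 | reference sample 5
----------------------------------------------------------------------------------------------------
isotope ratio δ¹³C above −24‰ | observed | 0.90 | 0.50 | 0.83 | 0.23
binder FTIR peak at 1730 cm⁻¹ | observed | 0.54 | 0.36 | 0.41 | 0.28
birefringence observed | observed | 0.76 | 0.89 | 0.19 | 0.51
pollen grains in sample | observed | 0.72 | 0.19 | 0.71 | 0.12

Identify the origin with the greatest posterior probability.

reference sample 2

For each hypothesis, the unnormalized posterior weight is prior × product of the finding likelihoods:
  reference sample 2: 0.29 × 0.90 × 0.54 × 0.76 × 0.72 = 0.077122
  reference sample 3: 0.25 × 0.50 × 0.36 × 0.89 × 0.19 = 0.0076095
  reference sample 4: 0.21 × 0.83 × 0.41 × 0.19 × 0.71 = 0.0096404
  reference sample 5: 0.25 × 0.23 × 0.28 × 0.51 × 0.12 = 0.00098532
Marginal likelihood of the evidence = 0.095358.
P(reference sample 2 | evidence) ≈ 0.077122 / 0.095358 ≈ 0.809
P(reference sample 3 | evidence) ≈ 0.0076095 / 0.095358 ≈ 0.080
P(reference sample 4 | evidence) ≈ 0.0096404 / 0.095358 ≈ 0.101
P(reference sample 5 | evidence) ≈ 0.00098532 / 0.095358 ≈ 0.010
The largest is 0.809, so reference sample 2 is most probable.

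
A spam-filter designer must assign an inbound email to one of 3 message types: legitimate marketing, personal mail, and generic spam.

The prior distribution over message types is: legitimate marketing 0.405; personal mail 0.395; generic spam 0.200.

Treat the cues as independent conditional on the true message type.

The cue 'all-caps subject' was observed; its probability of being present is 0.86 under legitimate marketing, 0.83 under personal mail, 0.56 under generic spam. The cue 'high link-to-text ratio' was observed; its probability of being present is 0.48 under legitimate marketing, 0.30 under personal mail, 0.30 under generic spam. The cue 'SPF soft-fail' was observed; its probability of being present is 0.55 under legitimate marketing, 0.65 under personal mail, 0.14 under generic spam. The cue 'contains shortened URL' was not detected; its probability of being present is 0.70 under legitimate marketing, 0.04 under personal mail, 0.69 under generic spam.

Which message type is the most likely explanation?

personal mail

For each hypothesis, the unnormalized posterior weight is prior × product of the cue likelihoods (using 1 − P(present | H) for each absent cue):
  legitimate marketing: 0.405 × 0.86 × 0.48 × 0.55 × (1 − 0.70) = 0.027585
  personal mail: 0.395 × 0.83 × 0.30 × 0.65 × (1 − 0.04) = 0.061374
  generic spam: 0.200 × 0.56 × 0.30 × 0.14 × (1 − 0.69) = 0.0014582
Marginal likelihood of the evidence = 0.090417.
P(legitimate marketing | evidence) ≈ 0.027585 / 0.090417 ≈ 0.305
P(personal mail | evidence) ≈ 0.061374 / 0.090417 ≈ 0.679
P(generic spam | evidence) ≈ 0.0014582 / 0.090417 ≈ 0.016
The largest is 0.679, so personal mail is most probable.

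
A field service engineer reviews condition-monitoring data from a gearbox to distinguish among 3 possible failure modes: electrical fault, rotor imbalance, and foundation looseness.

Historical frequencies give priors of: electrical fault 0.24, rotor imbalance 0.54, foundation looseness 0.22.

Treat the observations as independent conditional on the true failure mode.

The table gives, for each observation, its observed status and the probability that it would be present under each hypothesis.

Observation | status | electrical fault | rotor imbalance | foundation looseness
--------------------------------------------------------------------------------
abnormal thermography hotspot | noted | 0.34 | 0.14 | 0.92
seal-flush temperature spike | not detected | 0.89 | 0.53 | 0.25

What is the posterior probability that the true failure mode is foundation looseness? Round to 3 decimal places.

Multiply each prior by the joint likelihood of the evidence pattern (using 1 − P(present | H) for each absent observation):
  electrical fault: 0.24 × 0.34 × (1 − 0.89) = 0.008976
  rotor imbalance: 0.54 × 0.14 × (1 − 0.53) = 0.035532
  foundation looseness: 0.22 × 0.92 × (1 − 0.25) = 0.1518
Marginal likelihood of the evidence = 0.19631.
P(foundation looseness | evidence) = 0.1518 / 0.19631 ≈ 0.773.

0.773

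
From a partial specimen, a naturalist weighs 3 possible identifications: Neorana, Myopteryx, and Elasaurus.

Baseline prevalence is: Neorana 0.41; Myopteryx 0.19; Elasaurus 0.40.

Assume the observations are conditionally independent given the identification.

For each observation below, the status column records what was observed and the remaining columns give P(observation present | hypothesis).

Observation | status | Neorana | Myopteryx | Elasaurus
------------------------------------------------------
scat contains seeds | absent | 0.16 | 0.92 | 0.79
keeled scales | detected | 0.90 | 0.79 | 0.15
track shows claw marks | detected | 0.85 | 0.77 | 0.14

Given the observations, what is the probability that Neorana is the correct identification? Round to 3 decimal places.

Multiply each prior by the joint likelihood of the evidence pattern (using 1 − P(present | H) for each absent observation):
  Neorana: 0.41 × (1 − 0.16) × 0.90 × 0.85 = 0.26347
  Myopteryx: 0.19 × (1 − 0.92) × 0.79 × 0.77 = 0.0092462
  Elasaurus: 0.40 × (1 − 0.79) × 0.15 × 0.14 = 0.001764
Normalizing constant Z = 0.26347 + 0.0092462 + 0.001764 = 0.27448.
P(Neorana | evidence) = 0.26347 / 0.27448 ≈ 0.960.

0.960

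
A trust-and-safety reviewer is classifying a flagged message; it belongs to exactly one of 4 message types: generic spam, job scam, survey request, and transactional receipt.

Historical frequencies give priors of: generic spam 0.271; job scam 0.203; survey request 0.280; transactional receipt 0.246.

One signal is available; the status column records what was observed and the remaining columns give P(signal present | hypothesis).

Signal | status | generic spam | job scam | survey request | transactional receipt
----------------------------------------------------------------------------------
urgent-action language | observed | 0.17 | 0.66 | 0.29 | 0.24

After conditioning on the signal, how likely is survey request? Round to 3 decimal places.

0.254

By Bayes' rule, the unnormalized weight for each hypothesis is prior × likelihood:
  generic spam: 0.271 × 0.17 = 0.04607
  job scam: 0.203 × 0.66 = 0.13398
  survey request: 0.280 × 0.29 = 0.0812
  transactional receipt: 0.246 × 0.24 = 0.05904
Marginal likelihood of the evidence = 0.32029.
P(survey request | evidence) = 0.0812 / 0.32029 ≈ 0.254.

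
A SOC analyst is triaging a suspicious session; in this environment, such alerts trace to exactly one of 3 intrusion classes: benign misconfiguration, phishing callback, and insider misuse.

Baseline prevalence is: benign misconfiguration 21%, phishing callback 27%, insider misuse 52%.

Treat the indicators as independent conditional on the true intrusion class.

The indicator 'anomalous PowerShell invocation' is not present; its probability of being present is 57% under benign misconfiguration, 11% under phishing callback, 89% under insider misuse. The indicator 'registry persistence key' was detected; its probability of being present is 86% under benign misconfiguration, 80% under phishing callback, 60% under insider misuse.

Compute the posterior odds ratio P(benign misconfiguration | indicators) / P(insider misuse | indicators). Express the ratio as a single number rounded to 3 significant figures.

Posterior odds equal prior odds times the likelihood ratio; only the two competing hypotheses matter (using 1 − P(present | H) for each absent indicator).
  benign misconfiguration: 0.21 × (1 − 0.57) × 0.86 = 0.077658
  insider misuse: 0.52 × (1 − 0.89) × 0.60 = 0.03432
Posterior odds = 0.077658 / 0.03432 ≈ 2.26.

2.26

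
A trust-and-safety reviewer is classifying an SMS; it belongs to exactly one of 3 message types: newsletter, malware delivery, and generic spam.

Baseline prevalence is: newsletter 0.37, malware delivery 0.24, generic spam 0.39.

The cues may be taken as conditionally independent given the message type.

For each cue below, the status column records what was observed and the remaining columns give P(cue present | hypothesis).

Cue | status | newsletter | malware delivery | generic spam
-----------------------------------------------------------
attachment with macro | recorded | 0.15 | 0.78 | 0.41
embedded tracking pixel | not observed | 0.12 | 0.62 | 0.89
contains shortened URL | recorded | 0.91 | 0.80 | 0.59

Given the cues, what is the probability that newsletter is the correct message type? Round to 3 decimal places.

For each hypothesis, the unnormalized posterior weight is prior × product of the cue likelihoods (using 1 − P(present | H) for each absent cue):
  newsletter: 0.37 × 0.15 × (1 − 0.12) × 0.91 = 0.044444
  malware delivery: 0.24 × 0.78 × (1 − 0.62) × 0.80 = 0.056909
  generic spam: 0.39 × 0.41 × (1 − 0.89) × 0.59 = 0.010378
Marginal likelihood of the evidence = 0.11173.
P(newsletter | evidence) = 0.044444 / 0.11173 ≈ 0.398.

0.398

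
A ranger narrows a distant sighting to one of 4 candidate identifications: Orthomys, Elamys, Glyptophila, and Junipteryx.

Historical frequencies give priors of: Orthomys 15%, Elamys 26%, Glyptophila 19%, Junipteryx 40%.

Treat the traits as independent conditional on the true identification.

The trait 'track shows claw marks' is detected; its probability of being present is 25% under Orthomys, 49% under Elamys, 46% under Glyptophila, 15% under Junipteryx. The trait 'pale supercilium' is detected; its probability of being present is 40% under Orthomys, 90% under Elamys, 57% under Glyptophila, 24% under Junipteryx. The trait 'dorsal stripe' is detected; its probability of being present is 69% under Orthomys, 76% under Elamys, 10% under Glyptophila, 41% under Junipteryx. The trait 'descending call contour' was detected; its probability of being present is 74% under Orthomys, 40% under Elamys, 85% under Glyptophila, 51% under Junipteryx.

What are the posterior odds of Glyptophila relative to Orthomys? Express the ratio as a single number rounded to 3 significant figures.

The normalizing constant cancels in an odds ratio, so compute prior × likelihood for the two hypotheses only:
  Glyptophila: 0.19 × 0.46 × 0.57 × 0.10 × 0.85 = 0.0042345
  Orthomys: 0.15 × 0.25 × 0.40 × 0.69 × 0.74 = 0.007659
Posterior odds = 0.0042345 / 0.007659 ≈ 0.553.

0.553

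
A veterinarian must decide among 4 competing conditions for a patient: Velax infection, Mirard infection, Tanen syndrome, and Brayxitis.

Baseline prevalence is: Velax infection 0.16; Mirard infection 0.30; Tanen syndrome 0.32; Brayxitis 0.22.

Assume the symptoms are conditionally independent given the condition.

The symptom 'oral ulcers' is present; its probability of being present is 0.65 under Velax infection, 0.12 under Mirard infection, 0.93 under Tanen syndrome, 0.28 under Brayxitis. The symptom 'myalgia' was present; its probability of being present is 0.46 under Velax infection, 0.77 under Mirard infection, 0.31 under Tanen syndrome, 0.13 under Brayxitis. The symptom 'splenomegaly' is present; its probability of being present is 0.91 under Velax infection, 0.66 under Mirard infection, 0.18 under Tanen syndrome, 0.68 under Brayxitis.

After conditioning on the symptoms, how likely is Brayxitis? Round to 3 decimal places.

Multiply each prior by the joint likelihood of the symptom pattern:
  Velax infection: 0.16 × 0.65 × 0.46 × 0.91 = 0.043534
  Mirard infection: 0.30 × 0.12 × 0.77 × 0.66 = 0.018295
  Tanen syndrome: 0.32 × 0.93 × 0.31 × 0.18 = 0.016606
  Brayxitis: 0.22 × 0.28 × 0.13 × 0.68 = 0.0054454
The unnormalized weights sum to 0.083881.
P(Brayxitis | evidence) = 0.0054454 / 0.083881 ≈ 0.065.

0.065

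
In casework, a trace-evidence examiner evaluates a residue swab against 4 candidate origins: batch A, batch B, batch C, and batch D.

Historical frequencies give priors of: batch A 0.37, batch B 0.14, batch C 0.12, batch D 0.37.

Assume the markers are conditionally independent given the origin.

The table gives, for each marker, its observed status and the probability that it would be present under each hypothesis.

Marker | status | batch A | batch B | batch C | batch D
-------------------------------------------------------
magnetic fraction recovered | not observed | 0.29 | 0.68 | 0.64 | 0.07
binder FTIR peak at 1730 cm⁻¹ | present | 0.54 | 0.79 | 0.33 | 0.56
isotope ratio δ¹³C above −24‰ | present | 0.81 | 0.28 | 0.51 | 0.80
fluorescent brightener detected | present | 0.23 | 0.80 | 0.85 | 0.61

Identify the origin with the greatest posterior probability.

batch D

By Bayes' rule with conditional independence, the unnormalized weight for each hypothesis is prior × ∏ likelihoods (using 1 − P(present | H) for each absent marker):
  batch A: 0.37 × (1 − 0.29) × 0.54 × 0.81 × 0.23 = 0.026428
  batch B: 0.14 × (1 − 0.68) × 0.79 × 0.28 × 0.80 = 0.0079278
  batch C: 0.12 × (1 − 0.64) × 0.33 × 0.51 × 0.85 = 0.00618
  batch D: 0.37 × (1 − 0.07) × 0.56 × 0.80 × 0.61 = 0.094036
Normalizing constant Z = 0.026428 + 0.0079278 + 0.00618 + 0.094036 = 0.13457.
P(batch A | evidence) ≈ 0.026428 / 0.13457 ≈ 0.196
P(batch B | evidence) ≈ 0.0079278 / 0.13457 ≈ 0.059
P(batch C | evidence) ≈ 0.00618 / 0.13457 ≈ 0.046
P(batch D | evidence) ≈ 0.094036 / 0.13457 ≈ 0.699
The largest is 0.699, so batch D is most probable.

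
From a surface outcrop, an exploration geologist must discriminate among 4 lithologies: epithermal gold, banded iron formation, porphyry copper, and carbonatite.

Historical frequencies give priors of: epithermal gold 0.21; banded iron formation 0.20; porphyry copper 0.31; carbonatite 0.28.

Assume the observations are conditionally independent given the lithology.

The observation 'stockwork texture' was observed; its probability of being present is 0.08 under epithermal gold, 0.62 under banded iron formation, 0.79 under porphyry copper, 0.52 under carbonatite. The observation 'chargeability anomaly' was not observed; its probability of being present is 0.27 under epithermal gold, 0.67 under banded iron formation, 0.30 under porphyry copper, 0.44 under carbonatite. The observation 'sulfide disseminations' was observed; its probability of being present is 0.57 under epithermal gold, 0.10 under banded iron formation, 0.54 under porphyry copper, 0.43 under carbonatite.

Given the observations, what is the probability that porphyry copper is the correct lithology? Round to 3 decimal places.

For each hypothesis, the unnormalized posterior weight is prior × product of the observation likelihoods (using 1 − P(present | H) for each absent observation):
  epithermal gold: 0.21 × 0.08 × (1 − 0.27) × 0.57 = 0.0069905
  banded iron formation: 0.20 × 0.62 × (1 − 0.67) × 0.10 = 0.004092
  porphyry copper: 0.31 × 0.79 × (1 − 0.30) × 0.54 = 0.092572
  carbonatite: 0.28 × 0.52 × (1 − 0.44) × 0.43 = 0.03506
Marginal likelihood of the evidence = 0.13872.
P(porphyry copper | evidence) = 0.092572 / 0.13872 ≈ 0.667.

0.667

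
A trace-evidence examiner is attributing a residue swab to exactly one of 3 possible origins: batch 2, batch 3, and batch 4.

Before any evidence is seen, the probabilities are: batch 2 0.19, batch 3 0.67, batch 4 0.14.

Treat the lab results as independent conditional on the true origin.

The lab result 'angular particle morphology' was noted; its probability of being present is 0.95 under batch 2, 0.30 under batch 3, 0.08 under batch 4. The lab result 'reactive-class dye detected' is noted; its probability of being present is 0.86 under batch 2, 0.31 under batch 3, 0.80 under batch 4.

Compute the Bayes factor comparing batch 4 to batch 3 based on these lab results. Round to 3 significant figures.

0.688

The Bayes factor is the ratio of the joint likelihoods of the lab result pattern under the two hypotheses.
  batch 4: 0.08 × 0.80 = 0.064
  batch 3: 0.30 × 0.31 = 0.093
Bayes factor = 0.064 / 0.093 ≈ 0.688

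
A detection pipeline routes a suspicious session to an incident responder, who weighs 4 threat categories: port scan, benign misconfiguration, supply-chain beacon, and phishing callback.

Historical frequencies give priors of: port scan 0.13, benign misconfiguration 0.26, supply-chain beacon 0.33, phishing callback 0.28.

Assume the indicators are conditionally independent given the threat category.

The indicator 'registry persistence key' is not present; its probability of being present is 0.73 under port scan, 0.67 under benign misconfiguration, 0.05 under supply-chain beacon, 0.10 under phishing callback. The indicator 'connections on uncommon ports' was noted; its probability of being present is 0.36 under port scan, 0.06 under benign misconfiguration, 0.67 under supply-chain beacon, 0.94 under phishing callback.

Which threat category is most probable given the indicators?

For each hypothesis, the unnormalized posterior weight is prior × product of the indicator likelihoods (using 1 − P(present | H) for each absent indicator):
  port scan: 0.13 × (1 − 0.73) × 0.36 = 0.012636
  benign misconfiguration: 0.26 × (1 − 0.67) × 0.06 = 0.005148
  supply-chain beacon: 0.33 × (1 − 0.05) × 0.67 = 0.21005
  phishing callback: 0.28 × (1 − 0.10) × 0.94 = 0.23688
The unnormalized weights sum to 0.46471.
P(port scan | evidence) ≈ 0.012636 / 0.46471 ≈ 0.027
P(benign misconfiguration | evidence) ≈ 0.005148 / 0.46471 ≈ 0.011
P(supply-chain beacon | evidence) ≈ 0.21005 / 0.46471 ≈ 0.452
P(phishing callback | evidence) ≈ 0.23688 / 0.46471 ≈ 0.510
The largest is 0.510, so phishing callback is most probable.

phishing callback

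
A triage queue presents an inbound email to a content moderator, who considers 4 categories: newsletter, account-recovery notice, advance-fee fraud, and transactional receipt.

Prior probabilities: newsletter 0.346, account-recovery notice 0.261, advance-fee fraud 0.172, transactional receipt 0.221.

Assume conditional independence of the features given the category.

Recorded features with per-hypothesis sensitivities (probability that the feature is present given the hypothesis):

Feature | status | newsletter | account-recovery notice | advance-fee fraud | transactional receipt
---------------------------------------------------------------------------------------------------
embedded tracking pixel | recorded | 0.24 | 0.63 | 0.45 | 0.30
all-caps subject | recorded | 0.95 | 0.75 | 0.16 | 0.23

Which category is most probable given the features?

account-recovery notice

For each hypothesis, the unnormalized posterior weight is prior × product of the feature likelihoods:
  newsletter: 0.346 × 0.24 × 0.95 = 0.078888
  account-recovery notice: 0.261 × 0.63 × 0.75 = 0.12332
  advance-fee fraud: 0.172 × 0.45 × 0.16 = 0.012384
  transactional receipt: 0.221 × 0.30 × 0.23 = 0.015249
Marginal likelihood of the evidence = 0.22984.
P(newsletter | evidence) ≈ 0.078888 / 0.22984 ≈ 0.343
P(account-recovery notice | evidence) ≈ 0.12332 / 0.22984 ≈ 0.537
P(advance-fee fraud | evidence) ≈ 0.012384 / 0.22984 ≈ 0.054
P(transactional receipt | evidence) ≈ 0.015249 / 0.22984 ≈ 0.066
The largest is 0.537, so account-recovery notice is most probable.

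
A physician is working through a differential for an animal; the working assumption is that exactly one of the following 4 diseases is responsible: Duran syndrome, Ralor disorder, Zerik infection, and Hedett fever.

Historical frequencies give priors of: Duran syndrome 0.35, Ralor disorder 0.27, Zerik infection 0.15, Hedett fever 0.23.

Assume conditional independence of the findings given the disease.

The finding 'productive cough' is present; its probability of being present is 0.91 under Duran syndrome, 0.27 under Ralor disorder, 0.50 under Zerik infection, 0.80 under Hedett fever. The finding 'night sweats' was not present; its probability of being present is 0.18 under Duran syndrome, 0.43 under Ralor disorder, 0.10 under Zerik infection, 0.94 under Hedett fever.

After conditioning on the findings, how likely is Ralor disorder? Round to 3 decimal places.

0.109

Multiply each prior by the joint likelihood of the evidence pattern (using 1 − P(present | H) for each absent finding):
  Duran syndrome: 0.35 × 0.91 × (1 − 0.18) = 0.26117
  Ralor disorder: 0.27 × 0.27 × (1 − 0.43) = 0.041553
  Zerik infection: 0.15 × 0.50 × (1 − 0.10) = 0.0675
  Hedett fever: 0.23 × 0.80 × (1 − 0.94) = 0.01104
Marginal likelihood of the evidence = 0.38126.
P(Ralor disorder | evidence) = 0.041553 / 0.38126 ≈ 0.109.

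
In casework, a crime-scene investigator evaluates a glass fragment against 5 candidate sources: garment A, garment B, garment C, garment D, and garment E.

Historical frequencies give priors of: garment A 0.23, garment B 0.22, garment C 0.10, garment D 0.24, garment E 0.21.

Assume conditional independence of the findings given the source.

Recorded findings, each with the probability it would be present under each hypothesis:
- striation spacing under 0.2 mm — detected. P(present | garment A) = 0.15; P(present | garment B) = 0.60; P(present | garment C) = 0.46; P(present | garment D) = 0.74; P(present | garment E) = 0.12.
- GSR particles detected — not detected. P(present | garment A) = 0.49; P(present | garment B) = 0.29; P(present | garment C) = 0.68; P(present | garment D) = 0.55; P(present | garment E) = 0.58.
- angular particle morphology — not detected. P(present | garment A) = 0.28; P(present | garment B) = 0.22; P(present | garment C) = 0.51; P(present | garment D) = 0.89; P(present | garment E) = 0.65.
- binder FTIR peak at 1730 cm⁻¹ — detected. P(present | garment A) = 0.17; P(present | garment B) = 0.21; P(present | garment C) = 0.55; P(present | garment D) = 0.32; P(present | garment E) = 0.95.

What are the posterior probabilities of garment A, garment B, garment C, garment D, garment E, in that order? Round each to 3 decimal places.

For each hypothesis, the unnormalized posterior weight is prior × product of the finding likelihoods (using 1 − P(present | H) for each absent finding):
  garment A: 0.23 × 0.15 × (1 − 0.49) × (1 − 0.28) × 0.17 = 0.0021536
  garment B: 0.22 × 0.60 × (1 − 0.29) × (1 − 0.22) × 0.21 = 0.015351
  garment C: 0.10 × 0.46 × (1 − 0.68) × (1 − 0.51) × 0.55 = 0.003967
  garment D: 0.24 × 0.74 × (1 − 0.55) × (1 − 0.89) × 0.32 = 0.0028132
  garment E: 0.21 × 0.12 × (1 − 0.58) × (1 − 0.65) × 0.95 = 0.0035192
Normalizing constant Z = 0.0021536 + 0.015351 + 0.003967 + 0.0028132 + 0.0035192 = 0.027804.
P(garment A | evidence) = 0.0021536 / 0.027804 ≈ 0.077
P(garment B | evidence) = 0.015351 / 0.027804 ≈ 0.552
P(garment C | evidence) = 0.003967 / 0.027804 ≈ 0.143
P(garment D | evidence) = 0.0028132 / 0.027804 ≈ 0.101
P(garment E | evidence) = 0.0035192 / 0.027804 ≈ 0.127

0.077, 0.552, 0.143, 0.101, 0.127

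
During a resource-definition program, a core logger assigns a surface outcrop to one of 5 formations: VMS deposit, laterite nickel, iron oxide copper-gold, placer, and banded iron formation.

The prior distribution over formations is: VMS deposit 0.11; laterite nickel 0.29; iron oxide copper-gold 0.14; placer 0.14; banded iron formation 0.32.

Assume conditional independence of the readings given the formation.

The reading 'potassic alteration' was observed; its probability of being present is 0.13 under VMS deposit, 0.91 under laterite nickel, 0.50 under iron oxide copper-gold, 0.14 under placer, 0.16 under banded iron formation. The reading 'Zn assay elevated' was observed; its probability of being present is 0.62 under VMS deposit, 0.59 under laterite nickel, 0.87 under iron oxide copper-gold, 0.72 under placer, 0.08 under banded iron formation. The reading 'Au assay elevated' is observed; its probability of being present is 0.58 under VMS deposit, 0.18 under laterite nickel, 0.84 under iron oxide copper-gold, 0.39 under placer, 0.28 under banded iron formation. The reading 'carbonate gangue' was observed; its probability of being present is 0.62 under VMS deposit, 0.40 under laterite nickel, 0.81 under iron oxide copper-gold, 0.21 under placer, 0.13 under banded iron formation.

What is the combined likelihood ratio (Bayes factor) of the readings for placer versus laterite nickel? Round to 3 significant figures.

0.214

The Bayes factor is the ratio of the joint likelihoods of the reading pattern under the two hypotheses.
  placer: 0.14 × 0.72 × 0.39 × 0.21 = 0.0082555
  laterite nickel: 0.91 × 0.59 × 0.18 × 0.40 = 0.038657
Bayes factor = 0.0082555 / 0.038657 ≈ 0.214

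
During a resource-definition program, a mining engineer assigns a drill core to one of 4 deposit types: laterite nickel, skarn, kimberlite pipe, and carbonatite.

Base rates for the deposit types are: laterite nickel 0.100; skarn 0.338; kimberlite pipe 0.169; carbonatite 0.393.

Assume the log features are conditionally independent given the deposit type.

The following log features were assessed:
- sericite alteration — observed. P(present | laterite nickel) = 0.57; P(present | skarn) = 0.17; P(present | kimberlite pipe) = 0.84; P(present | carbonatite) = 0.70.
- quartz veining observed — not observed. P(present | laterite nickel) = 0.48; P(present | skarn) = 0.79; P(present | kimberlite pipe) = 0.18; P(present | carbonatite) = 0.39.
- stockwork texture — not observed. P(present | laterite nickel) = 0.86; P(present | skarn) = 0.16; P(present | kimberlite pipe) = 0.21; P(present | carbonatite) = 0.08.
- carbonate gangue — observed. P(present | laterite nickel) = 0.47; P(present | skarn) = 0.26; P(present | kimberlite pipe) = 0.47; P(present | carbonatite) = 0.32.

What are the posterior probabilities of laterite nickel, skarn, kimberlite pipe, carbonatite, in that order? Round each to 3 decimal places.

0.020, 0.027, 0.445, 0.508

By Bayes' rule with conditional independence, the unnormalized weight for each hypothesis is prior × ∏ likelihoods (using 1 − P(present | H) for each absent log feature):
  laterite nickel: 0.100 × 0.57 × (1 − 0.48) × (1 − 0.86) × 0.47 = 0.0019503
  skarn: 0.338 × 0.17 × (1 − 0.79) × (1 − 0.16) × 0.26 = 0.0026353
  kimberlite pipe: 0.169 × 0.84 × (1 − 0.18) × (1 − 0.21) × 0.47 = 0.043222
  carbonatite: 0.393 × 0.70 × (1 − 0.39) × (1 − 0.08) × 0.32 = 0.049404
Normalizing constant Z = 0.0019503 + 0.0026353 + 0.043222 + 0.049404 = 0.097211.
P(laterite nickel | evidence) = 0.0019503 / 0.097211 ≈ 0.020
P(skarn | evidence) = 0.0026353 / 0.097211 ≈ 0.027
P(kimberlite pipe | evidence) = 0.043222 / 0.097211 ≈ 0.445
P(carbonatite | evidence) = 0.049404 / 0.097211 ≈ 0.508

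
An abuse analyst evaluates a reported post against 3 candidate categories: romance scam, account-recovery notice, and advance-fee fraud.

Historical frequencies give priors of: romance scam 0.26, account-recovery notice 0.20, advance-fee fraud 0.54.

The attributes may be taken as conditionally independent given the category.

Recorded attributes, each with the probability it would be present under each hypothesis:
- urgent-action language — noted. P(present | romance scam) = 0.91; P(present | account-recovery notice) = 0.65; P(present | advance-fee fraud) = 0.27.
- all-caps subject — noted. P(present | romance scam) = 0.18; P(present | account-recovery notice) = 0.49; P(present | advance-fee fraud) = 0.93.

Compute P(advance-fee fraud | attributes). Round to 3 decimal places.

0.561

By Bayes' rule with conditional independence, the unnormalized weight for each hypothesis is prior × ∏ likelihoods:
  romance scam: 0.26 × 0.91 × 0.18 = 0.042588
  account-recovery notice: 0.20 × 0.65 × 0.49 = 0.0637
  advance-fee fraud: 0.54 × 0.27 × 0.93 = 0.13559
Normalizing constant Z = 0.042588 + 0.0637 + 0.13559 = 0.24188.
P(advance-fee fraud | evidence) = 0.13559 / 0.24188 ≈ 0.561.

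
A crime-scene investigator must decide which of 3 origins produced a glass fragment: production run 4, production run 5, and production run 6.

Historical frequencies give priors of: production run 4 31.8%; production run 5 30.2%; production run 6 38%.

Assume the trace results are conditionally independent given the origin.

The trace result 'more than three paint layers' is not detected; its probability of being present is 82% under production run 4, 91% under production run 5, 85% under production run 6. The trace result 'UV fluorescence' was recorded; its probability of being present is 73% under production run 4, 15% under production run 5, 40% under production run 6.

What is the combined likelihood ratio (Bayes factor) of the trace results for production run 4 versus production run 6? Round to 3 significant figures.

2.19

The Bayes factor is the ratio of the joint likelihoods of the trace result pattern under the two hypotheses (using 1 − P(present | H) for each absent trace result).
  production run 4: (1 − 0.82) × 0.73 = 0.1314
  production run 6: (1 − 0.85) × 0.40 = 0.06
Bayes factor = 0.1314 / 0.06 ≈ 2.19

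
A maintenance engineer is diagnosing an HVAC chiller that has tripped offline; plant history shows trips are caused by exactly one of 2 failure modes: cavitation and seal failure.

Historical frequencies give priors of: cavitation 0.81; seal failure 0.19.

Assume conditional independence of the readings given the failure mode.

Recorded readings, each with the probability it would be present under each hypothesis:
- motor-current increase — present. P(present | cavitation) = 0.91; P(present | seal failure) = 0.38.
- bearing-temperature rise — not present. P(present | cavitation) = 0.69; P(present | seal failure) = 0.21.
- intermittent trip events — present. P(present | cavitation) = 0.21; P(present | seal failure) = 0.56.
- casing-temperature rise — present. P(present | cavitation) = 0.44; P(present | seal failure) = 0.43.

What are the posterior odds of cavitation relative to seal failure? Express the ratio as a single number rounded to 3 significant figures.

1.54

The normalizing constant cancels in an odds ratio, so compute prior × likelihood for the two hypotheses only (using 1 − P(present | H) for each absent reading):
  cavitation: 0.81 × 0.91 × (1 − 0.69) × 0.21 × 0.44 = 0.021113
  seal failure: 0.19 × 0.38 × (1 − 0.21) × 0.56 × 0.43 = 0.013735
Odds(cavitation : seal failure) = 0.021113 / 0.013735 ≈ 1.54.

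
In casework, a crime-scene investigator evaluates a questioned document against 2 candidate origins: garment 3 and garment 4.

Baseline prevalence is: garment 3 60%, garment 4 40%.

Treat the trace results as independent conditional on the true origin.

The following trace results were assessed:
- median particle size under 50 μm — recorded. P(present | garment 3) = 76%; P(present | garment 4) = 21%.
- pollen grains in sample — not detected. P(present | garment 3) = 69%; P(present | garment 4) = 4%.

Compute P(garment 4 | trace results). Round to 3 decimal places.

0.363

By Bayes' rule with conditional independence, the unnormalized weight for each hypothesis is prior × ∏ likelihoods (using 1 − P(present | H) for each absent trace result):
  garment 3: 0.60 × 0.76 × (1 − 0.69) = 0.14136
  garment 4: 0.40 × 0.21 × (1 − 0.04) = 0.08064
Normalizing constant Z = 0.14136 + 0.08064 = 0.222.
P(garment 4 | evidence) = 0.08064 / 0.222 ≈ 0.363.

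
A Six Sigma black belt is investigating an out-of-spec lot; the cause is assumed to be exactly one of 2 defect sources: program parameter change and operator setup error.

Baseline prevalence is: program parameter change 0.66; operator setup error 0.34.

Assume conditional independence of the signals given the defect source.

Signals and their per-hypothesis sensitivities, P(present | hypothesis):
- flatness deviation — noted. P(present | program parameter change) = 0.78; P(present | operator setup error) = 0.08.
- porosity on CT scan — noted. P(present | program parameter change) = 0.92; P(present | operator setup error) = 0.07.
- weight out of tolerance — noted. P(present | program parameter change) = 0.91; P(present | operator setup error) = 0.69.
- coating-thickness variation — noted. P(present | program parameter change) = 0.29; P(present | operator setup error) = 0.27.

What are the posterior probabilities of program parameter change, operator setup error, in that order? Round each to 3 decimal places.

0.997, 0.003

Multiply each prior by the joint likelihood of the signal pattern:
  program parameter change: 0.66 × 0.78 × 0.92 × 0.91 × 0.29 = 0.12499
  operator setup error: 0.34 × 0.08 × 0.07 × 0.69 × 0.27 = 0.00035472
The unnormalized weights sum to 0.12534.
P(program parameter change | evidence) = 0.12499 / 0.12534 ≈ 0.997
P(operator setup error | evidence) = 0.00035472 / 0.12534 ≈ 0.003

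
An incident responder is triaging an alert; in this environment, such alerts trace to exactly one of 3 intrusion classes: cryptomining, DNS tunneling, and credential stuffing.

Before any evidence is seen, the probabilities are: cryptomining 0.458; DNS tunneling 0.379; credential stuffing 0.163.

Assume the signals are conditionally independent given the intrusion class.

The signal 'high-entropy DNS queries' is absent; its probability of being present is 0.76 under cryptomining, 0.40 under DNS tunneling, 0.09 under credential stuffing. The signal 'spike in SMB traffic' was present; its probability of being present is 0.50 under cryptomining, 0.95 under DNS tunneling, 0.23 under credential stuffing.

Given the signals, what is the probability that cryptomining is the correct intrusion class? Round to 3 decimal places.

0.180

For each hypothesis, the unnormalized posterior weight is prior × product of the signal likelihoods (using 1 − P(present | H) for each absent signal):
  cryptomining: 0.458 × (1 − 0.76) × 0.50 = 0.05496
  DNS tunneling: 0.379 × (1 − 0.40) × 0.95 = 0.21603
  credential stuffing: 0.163 × (1 − 0.09) × 0.23 = 0.034116
The unnormalized weights sum to 0.30511.
P(cryptomining | evidence) = 0.05496 / 0.30511 ≈ 0.180.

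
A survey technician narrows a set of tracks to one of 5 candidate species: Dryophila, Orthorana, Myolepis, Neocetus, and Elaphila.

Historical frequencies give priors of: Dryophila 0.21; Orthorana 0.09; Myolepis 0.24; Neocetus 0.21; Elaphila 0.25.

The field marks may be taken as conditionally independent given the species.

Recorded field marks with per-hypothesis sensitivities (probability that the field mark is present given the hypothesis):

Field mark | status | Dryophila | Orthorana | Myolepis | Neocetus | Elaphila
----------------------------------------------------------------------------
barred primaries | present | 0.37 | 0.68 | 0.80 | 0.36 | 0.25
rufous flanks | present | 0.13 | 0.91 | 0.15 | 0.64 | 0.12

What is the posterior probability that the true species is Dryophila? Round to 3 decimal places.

0.067

By Bayes' rule with conditional independence, the unnormalized weight for each hypothesis is prior × ∏ likelihoods:
  Dryophila: 0.21 × 0.37 × 0.13 = 0.010101
  Orthorana: 0.09 × 0.68 × 0.91 = 0.055692
  Myolepis: 0.24 × 0.80 × 0.15 = 0.0288
  Neocetus: 0.21 × 0.36 × 0.64 = 0.048384
  Elaphila: 0.25 × 0.25 × 0.12 = 0.0075
Marginal likelihood of the evidence = 0.15048.
P(Dryophila | evidence) = 0.010101 / 0.15048 ≈ 0.067.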